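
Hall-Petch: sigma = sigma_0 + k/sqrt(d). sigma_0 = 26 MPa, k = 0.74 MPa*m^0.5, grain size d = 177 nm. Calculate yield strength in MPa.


d = 177 nm = 1.77e-07 m
sqrt(d) = 0.0004207137
Hall-Petch contribution = k / sqrt(d) = 0.74 / 0.0004207137 = 1758.9 MPa
sigma = sigma_0 + k/sqrt(d) = 26 + 1758.9 = 1784.9 MPa

1784.9


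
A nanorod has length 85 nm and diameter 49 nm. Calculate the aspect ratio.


Aspect ratio AR = length / diameter
AR = 85 / 49
AR = 1.73

1.73


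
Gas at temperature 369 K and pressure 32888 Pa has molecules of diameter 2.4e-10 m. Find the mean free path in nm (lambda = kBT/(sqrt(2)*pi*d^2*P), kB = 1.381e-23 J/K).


Mean free path: lambda = kB*T / (sqrt(2) * pi * d^2 * P)
lambda = 1.381e-23 * 369 / (sqrt(2) * pi * (2.4e-10)^2 * 32888)
lambda = 6.05474e-07 m
lambda = 605.47 nm

605.47


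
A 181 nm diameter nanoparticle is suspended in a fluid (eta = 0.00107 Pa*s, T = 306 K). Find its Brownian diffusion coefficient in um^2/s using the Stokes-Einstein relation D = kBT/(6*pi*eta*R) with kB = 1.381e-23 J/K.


Radius R = 181/2 = 90.5 nm = 9.05e-08 m
D = kB*T / (6*pi*eta*R)
D = 1.381e-23 * 306 / (6 * pi * 0.00107 * 9.05e-08)
D = 2.31516e-12 m^2/s = 2.315 um^2/s

2.315


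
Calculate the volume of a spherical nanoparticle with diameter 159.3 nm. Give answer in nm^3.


Radius r = 159.3/2 = 79.65 nm
Volume V = (4/3) * pi * r^3
V = (4/3) * pi * (79.65)^3
V = 2116634.89 nm^3

2116634.89


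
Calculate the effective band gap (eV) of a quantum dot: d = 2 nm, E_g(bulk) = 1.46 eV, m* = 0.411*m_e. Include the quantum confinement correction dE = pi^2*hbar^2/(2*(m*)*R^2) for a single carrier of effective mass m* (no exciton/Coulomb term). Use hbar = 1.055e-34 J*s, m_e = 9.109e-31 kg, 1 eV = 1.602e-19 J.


Radius R = 2/2 nm = 1e-09 m
Confinement energy dE = pi^2 * hbar^2 / (2 * m_eff * m_e * R^2)
dE = pi^2 * (1.055e-34)^2 / (2 * 0.411 * 9.109e-31 * (1e-09)^2) J, divided by 1.602e-19 J/eV
dE = 0.9158 eV
Total band gap = E_g(bulk) + dE = 1.46 + 0.9158 = 2.3758 eV

2.3758


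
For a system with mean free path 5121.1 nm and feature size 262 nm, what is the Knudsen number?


Knudsen number Kn = lambda / L
Kn = 5121.1 / 262
Kn = 19.5462

19.5462


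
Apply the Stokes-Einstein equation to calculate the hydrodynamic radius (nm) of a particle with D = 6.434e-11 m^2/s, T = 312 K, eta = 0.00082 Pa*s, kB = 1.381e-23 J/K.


Stokes-Einstein: R = kB*T / (6*pi*eta*D)
R = 1.381e-23 * 312 / (6 * pi * 0.00082 * 6.434e-11)
R = 4.33264e-09 m = 4.33 nm

4.33


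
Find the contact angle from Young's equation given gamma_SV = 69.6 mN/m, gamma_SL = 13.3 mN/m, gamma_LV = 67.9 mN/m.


cos(theta) = (gamma_SV - gamma_SL) / gamma_LV
cos(theta) = (69.6 - 13.3) / 67.9
cos(theta) = 0.829161
theta = arccos(0.829161) = 33.99 degrees

33.99


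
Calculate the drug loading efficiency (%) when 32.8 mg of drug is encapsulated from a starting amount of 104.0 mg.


Drug loading efficiency = (drug loaded / drug initial) * 100
DLE = 32.8 / 104.0 * 100
DLE = 0.3154 * 100
DLE = 31.54%

31.54


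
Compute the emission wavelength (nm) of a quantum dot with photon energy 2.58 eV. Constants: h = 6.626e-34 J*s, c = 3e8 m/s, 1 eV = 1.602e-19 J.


Convert energy: E = 2.58 eV = 2.58 * 1.602e-19 = 4.13316e-19 J
lambda = h*c / E = 6.626e-34 * 3e8 / 4.13316e-19
lambda = 4.8094e-07 m = 480.9 nm

480.9


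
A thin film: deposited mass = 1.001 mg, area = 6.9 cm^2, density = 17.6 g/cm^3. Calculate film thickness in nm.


Convert: m = 1.001 mg = 1.0010e-06 kg, A = 6.9 cm^2 = 6.9000e-04 m^2, rho = 17.6 g/cm^3 = 17600 kg/m^3
t = m / (A * rho)
t = 1.0010e-06 / (6.9000e-04 * 17600)
t = 8.2428e-08 m = 82.4 nm

82.4


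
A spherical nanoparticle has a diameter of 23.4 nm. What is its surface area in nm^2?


Radius r = 23.4/2 = 11.7 nm
Surface area SA = 4 * pi * r^2
SA = 4 * pi * (11.7)^2
SA = 1720.21 nm^2

1720.21


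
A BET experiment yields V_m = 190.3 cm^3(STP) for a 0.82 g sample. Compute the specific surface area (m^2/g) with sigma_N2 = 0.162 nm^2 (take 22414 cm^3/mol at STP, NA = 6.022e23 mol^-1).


Number of moles in monolayer = V_m / 22414 = 190.3 / 22414 = 0.00849023
Number of molecules = moles * NA = 0.00849023 * 6.022e23
SA = molecules * sigma / mass
SA = (190.3 / 22414) * 6.022e23 * 0.162e-18 / 0.82
SA = 1010.1 m^2/g

1010.1


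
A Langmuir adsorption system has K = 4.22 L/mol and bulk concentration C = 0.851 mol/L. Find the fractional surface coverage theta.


Langmuir isotherm: theta = K*C / (1 + K*C)
K*C = 4.22 * 0.851 = 3.59122
theta = 3.59122 / (1 + 3.59122) = 3.59122 / 4.59122
theta = 0.7822

0.7822


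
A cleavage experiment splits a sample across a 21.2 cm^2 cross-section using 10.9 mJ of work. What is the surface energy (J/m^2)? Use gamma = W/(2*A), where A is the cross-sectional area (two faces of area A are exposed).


Convert: A = 21.2 cm^2 = 0.00212 m^2, W = 10.9 mJ = 0.0109 J
Cleaving exposes two faces of area A, so total new surface = 2*A and gamma = W / (2*A)
gamma = 0.0109 / (2 * 0.00212)
gamma = 2.571 J/m^2

2.571


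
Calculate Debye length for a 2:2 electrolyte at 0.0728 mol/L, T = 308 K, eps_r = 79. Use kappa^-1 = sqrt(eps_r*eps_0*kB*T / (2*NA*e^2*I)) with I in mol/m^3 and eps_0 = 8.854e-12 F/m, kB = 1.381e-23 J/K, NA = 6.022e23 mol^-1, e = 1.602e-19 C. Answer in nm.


Ionic strength I = 0.0728 * 2^2 * 1000 = 291.2 mol/m^3
kappa^-1 = sqrt(79 * 8.854e-12 * 1.381e-23 * 308 / (2 * 6.022e23 * (1.602e-19)^2 * 291.2))
kappa^-1 = 0.575 nm

0.575


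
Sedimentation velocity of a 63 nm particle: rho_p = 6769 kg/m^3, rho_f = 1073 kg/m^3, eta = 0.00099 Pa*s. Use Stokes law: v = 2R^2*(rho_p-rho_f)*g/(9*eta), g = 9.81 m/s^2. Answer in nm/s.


Radius R = 63/2 nm = 3.15e-08 m
Density difference = 6769 - 1073 = 5696 kg/m^3
v = 2 * R^2 * (rho_p - rho_f) * g / (9 * eta)
v = 2 * (3.15e-08)^2 * 5696 * 9.81 / (9 * 0.00099)
v = 1.24455e-08 m/s = 12.4455 nm/s

12.4455


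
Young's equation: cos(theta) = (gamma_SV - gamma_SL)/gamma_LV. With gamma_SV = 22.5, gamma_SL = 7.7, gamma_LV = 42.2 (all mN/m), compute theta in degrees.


cos(theta) = (gamma_SV - gamma_SL) / gamma_LV
cos(theta) = (22.5 - 7.7) / 42.2
cos(theta) = 0.350711
theta = arccos(0.350711) = 69.47 degrees

69.47


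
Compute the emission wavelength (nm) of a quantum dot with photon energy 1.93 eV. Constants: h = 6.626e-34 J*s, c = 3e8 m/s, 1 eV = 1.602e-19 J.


Convert energy: E = 1.93 eV = 1.93 * 1.602e-19 = 3.09186e-19 J
lambda = h*c / E = 6.626e-34 * 3e8 / 3.09186e-19
lambda = 6.42914e-07 m = 642.9 nm

642.9


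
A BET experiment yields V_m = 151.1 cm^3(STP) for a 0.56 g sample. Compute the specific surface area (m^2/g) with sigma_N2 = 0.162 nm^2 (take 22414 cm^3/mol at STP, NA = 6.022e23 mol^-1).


Number of moles in monolayer = V_m / 22414 = 151.1 / 22414 = 0.00674132
Number of molecules = moles * NA = 0.00674132 * 6.022e23
SA = molecules * sigma / mass
SA = (151.1 / 22414) * 6.022e23 * 0.162e-18 / 0.56
SA = 1174.4 m^2/g

1174.4


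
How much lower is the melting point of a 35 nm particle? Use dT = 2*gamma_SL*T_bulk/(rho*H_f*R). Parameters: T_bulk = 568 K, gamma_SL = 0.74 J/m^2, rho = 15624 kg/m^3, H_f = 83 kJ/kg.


Radius R = 35/2 = 17.5 nm = 1.75e-08 m
Convert H_f = 83 kJ/kg = 83000 J/kg
dT = 2 * gamma_SL * T_bulk / (rho * H_f * R)
dT = 2 * 0.74 * 568 / (15624 * 83000 * 1.75e-08)
dT = 37.0 K

37.0


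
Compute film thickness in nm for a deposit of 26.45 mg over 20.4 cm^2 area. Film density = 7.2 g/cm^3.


Convert: m = 26.45 mg = 2.6450e-05 kg, A = 20.4 cm^2 = 2.0400e-03 m^2, rho = 7.2 g/cm^3 = 7200 kg/m^3
t = m / (A * rho)
t = 2.6450e-05 / (2.0400e-03 * 7200)
t = 1.8008e-06 m = 1800.8 nm

1800.8


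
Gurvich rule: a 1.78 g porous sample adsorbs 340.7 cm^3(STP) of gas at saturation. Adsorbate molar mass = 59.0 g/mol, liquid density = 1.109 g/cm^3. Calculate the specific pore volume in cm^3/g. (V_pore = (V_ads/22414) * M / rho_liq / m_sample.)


Moles adsorbed n = V_ads / 22414 = 340.7 / 22414 = 1.520032e-02 mol
Liquid volume V_liq = n * M / rho_liq = 1.520032e-02 * 59.0 / 1.109 = 0.80867 cm^3
Specific pore volume V_pore = V_liq / m_sample = 0.80867 / 1.78
V_pore = 0.4543 cm^3/g

0.4543


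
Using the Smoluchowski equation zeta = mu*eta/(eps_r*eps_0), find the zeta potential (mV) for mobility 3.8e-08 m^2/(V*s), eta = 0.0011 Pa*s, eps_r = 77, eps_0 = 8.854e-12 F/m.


Smoluchowski equation: zeta = mu * eta / (eps_r * eps_0)
zeta = 3.8e-08 * 0.0011 / (77 * 8.854e-12)
zeta = 0.061312 V = 61.31 mV

61.31


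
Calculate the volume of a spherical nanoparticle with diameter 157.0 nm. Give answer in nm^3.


Radius r = 157.0/2 = 78.5 nm
Volume V = (4/3) * pi * r^3
V = (4/3) * pi * (78.5)^3
V = 2026271.24 nm^3

2026271.24


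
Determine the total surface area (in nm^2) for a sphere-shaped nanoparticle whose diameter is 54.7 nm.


Radius r = 54.7/2 = 27.35 nm
Surface area SA = 4 * pi * r^2
SA = 4 * pi * (27.35)^2
SA = 9399.93 nm^2

9399.93


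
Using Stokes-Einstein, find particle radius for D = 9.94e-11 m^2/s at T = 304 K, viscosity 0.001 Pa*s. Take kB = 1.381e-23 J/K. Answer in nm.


Stokes-Einstein: R = kB*T / (6*pi*eta*D)
R = 1.381e-23 * 304 / (6 * pi * 0.001 * 9.94e-11)
R = 2.24068e-09 m = 2.24 nm

2.24


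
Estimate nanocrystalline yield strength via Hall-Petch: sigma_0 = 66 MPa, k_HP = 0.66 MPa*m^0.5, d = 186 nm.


d = 186 nm = 1.86e-07 m
sqrt(d) = 0.0004312772
Hall-Petch contribution = k / sqrt(d) = 0.66 / 0.0004312772 = 1530.3 MPa
sigma = sigma_0 + k/sqrt(d) = 66 + 1530.3 = 1596.3 MPa

1596.3


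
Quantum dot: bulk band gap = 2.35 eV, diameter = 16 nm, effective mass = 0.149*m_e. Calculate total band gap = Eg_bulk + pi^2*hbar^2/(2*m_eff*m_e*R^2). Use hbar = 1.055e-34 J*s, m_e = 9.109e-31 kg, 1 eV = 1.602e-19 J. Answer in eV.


Radius R = 16/2 nm = 8e-09 m
Confinement energy dE = pi^2 * hbar^2 / (2 * m_eff * m_e * R^2)
dE = pi^2 * (1.055e-34)^2 / (2 * 0.149 * 9.109e-31 * (8e-09)^2) J, divided by 1.602e-19 J/eV
dE = 0.0395 eV
Total band gap = E_g(bulk) + dE = 2.35 + 0.0395 = 2.3895 eV

2.3895


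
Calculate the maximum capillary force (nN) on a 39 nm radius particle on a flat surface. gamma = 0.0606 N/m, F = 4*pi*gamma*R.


Convert radius: R = 39 nm = 3.9e-08 m
F = 4 * pi * gamma * R
F = 4 * pi * 0.0606 * 3.9e-08
F = 2.96994e-08 N = 29.6994 nN

29.6994


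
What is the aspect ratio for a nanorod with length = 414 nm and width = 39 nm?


Aspect ratio AR = length / diameter
AR = 414 / 39
AR = 10.62

10.62


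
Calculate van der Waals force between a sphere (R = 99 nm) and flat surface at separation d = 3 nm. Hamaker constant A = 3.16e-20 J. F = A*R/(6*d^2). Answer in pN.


Convert to SI: R = 99 nm = 9.9e-08 m, d = 3 nm = 3e-09 m
F = A * R / (6 * d^2)
F = 3.16e-20 * 9.9e-08 / (6 * (3e-09)^2)
F = 5.79333e-11 N = 57.933 pN

57.933


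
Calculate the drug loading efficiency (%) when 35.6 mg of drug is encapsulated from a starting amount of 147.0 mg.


Drug loading efficiency = (drug loaded / drug initial) * 100
DLE = 35.6 / 147.0 * 100
DLE = 0.2422 * 100
DLE = 24.22%

24.22


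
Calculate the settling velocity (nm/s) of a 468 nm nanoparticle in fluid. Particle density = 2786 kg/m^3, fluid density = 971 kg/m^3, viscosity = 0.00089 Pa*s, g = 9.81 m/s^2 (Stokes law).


Radius R = 468/2 nm = 2.34e-07 m
Density difference = 2786 - 971 = 1815 kg/m^3
v = 2 * R^2 * (rho_p - rho_f) * g / (9 * eta)
v = 2 * (2.34e-07)^2 * 1815 * 9.81 / (9 * 0.00089)
v = 2.4343e-07 m/s = 243.4304 nm/s

243.4304


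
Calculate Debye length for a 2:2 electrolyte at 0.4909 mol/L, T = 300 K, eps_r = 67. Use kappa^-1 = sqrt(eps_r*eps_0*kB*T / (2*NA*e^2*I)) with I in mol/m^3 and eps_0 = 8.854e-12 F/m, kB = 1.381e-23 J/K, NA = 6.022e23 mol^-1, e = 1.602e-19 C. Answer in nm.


Ionic strength I = 0.4909 * 2^2 * 1000 = 1963.6 mol/m^3
kappa^-1 = sqrt(67 * 8.854e-12 * 1.381e-23 * 300 / (2 * 6.022e23 * (1.602e-19)^2 * 1963.6))
kappa^-1 = 0.201 nm

0.201


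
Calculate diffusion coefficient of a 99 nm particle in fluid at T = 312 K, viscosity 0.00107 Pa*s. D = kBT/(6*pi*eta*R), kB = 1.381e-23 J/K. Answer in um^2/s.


Radius R = 99/2 = 49.5 nm = 4.95e-08 m
D = kB*T / (6*pi*eta*R)
D = 1.381e-23 * 312 / (6 * pi * 0.00107 * 4.95e-08)
D = 4.31577e-12 m^2/s = 4.316 um^2/s

4.316


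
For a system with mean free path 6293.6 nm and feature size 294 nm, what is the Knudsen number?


Knudsen number Kn = lambda / L
Kn = 6293.6 / 294
Kn = 21.4068

21.4068


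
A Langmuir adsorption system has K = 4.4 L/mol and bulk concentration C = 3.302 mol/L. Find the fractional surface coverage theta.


Langmuir isotherm: theta = K*C / (1 + K*C)
K*C = 4.4 * 3.302 = 14.5288
theta = 14.5288 / (1 + 14.5288) = 14.5288 / 15.5288
theta = 0.9356

0.9356


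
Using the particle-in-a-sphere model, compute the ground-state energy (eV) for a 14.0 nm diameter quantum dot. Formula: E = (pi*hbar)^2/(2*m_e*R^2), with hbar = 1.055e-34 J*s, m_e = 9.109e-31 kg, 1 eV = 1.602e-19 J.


Radius R = 14.0/2 = 7 nm = 7e-09 m
E = (pi * 1.055e-34)^2 / (2 * 9.109e-31 * (7e-09)^2)
E(J) = 1.23057e-21
E = E(J) / 1.602e-19 = 0.0077 eV

0.0077


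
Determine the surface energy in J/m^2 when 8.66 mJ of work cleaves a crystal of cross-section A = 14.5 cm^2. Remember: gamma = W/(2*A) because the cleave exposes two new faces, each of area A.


Convert: A = 14.5 cm^2 = 0.00145 m^2, W = 8.66 mJ = 0.00866 J
Cleaving exposes two faces of area A, so total new surface = 2*A and gamma = W / (2*A)
gamma = 0.00866 / (2 * 0.00145)
gamma = 2.986 J/m^2

2.986


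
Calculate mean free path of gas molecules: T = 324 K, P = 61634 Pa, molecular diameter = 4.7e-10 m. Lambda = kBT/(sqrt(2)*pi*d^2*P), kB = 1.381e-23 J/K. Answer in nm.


Mean free path: lambda = kB*T / (sqrt(2) * pi * d^2 * P)
lambda = 1.381e-23 * 324 / (sqrt(2) * pi * (4.7e-10)^2 * 61634)
lambda = 7.39704e-08 m
lambda = 73.97 nm

73.97


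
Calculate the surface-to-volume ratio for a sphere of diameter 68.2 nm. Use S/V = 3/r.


Radius r = 68.2/2 = 34.1 nm
S/V = 3 / r = 3 / 34.1
S/V = 0.088 nm^-1

0.088


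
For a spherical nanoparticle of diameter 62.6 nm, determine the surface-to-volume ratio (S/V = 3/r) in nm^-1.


Radius r = 62.6/2 = 31.3 nm
S/V = 3 / r = 3 / 31.3
S/V = 0.0958 nm^-1

0.0958


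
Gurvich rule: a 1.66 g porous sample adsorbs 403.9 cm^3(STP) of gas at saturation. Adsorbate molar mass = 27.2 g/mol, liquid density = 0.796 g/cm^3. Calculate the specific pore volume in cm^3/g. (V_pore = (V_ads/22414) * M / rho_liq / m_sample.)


Moles adsorbed n = V_ads / 22414 = 403.9 / 22414 = 1.801999e-02 mol
Liquid volume V_liq = n * M / rho_liq = 1.801999e-02 * 27.2 / 0.796 = 0.61576 cm^3
Specific pore volume V_pore = V_liq / m_sample = 0.61576 / 1.66
V_pore = 0.3709 cm^3/g

0.3709


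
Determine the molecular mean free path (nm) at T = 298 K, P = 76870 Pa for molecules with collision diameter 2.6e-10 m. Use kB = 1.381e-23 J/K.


Mean free path: lambda = kB*T / (sqrt(2) * pi * d^2 * P)
lambda = 1.381e-23 * 298 / (sqrt(2) * pi * (2.6e-10)^2 * 76870)
lambda = 1.78255e-07 m
lambda = 178.25 nm

178.25


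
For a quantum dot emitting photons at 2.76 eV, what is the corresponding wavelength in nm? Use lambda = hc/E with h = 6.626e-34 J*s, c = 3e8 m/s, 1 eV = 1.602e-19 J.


Convert energy: E = 2.76 eV = 2.76 * 1.602e-19 = 4.42152e-19 J
lambda = h*c / E = 6.626e-34 * 3e8 / 4.42152e-19
lambda = 4.49574e-07 m = 449.6 nm

449.6


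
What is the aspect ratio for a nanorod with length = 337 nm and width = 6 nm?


Aspect ratio AR = length / diameter
AR = 337 / 6
AR = 56.17

56.17


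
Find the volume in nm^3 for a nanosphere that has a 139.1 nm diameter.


Radius r = 139.1/2 = 69.55 nm
Volume V = (4/3) * pi * r^3
V = (4/3) * pi * (69.55)^3
V = 1409223.94 nm^3

1409223.94


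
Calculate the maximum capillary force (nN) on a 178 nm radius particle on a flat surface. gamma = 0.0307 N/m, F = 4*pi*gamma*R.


Convert radius: R = 178 nm = 1.78e-07 m
F = 4 * pi * gamma * R
F = 4 * pi * 0.0307 * 1.78e-07
F = 6.86702e-08 N = 68.6702 nN

68.6702


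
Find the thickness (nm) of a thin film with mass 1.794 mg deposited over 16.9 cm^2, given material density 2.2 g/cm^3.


Convert: m = 1.794 mg = 1.7940e-06 kg, A = 16.9 cm^2 = 1.6900e-03 m^2, rho = 2.2 g/cm^3 = 2200 kg/m^3
t = m / (A * rho)
t = 1.7940e-06 / (1.6900e-03 * 2200)
t = 4.8252e-07 m = 482.5 nm

482.5


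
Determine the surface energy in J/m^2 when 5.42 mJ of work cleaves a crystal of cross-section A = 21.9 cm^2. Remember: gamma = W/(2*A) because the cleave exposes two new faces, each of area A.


Convert: A = 21.9 cm^2 = 0.00219 m^2, W = 5.42 mJ = 0.00542 J
Cleaving exposes two faces of area A, so total new surface = 2*A and gamma = W / (2*A)
gamma = 0.00542 / (2 * 0.00219)
gamma = 1.237 J/m^2

1.237


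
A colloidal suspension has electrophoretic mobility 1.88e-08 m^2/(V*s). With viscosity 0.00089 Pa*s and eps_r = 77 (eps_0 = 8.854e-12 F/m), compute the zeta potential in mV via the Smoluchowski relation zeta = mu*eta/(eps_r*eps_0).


Smoluchowski equation: zeta = mu * eta / (eps_r * eps_0)
zeta = 1.88e-08 * 0.00089 / (77 * 8.854e-12)
zeta = 0.024542 V = 24.54 mV

24.54


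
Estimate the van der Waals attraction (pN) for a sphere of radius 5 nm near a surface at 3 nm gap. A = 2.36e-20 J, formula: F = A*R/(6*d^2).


Convert to SI: R = 5 nm = 5e-09 m, d = 3 nm = 3e-09 m
F = A * R / (6 * d^2)
F = 2.36e-20 * 5e-09 / (6 * (3e-09)^2)
F = 2.18519e-12 N = 2.185 pN

2.185


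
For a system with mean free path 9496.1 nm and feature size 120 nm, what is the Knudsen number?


Knudsen number Kn = lambda / L
Kn = 9496.1 / 120
Kn = 79.1342

79.1342


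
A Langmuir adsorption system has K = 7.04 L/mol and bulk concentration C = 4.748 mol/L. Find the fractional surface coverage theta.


Langmuir isotherm: theta = K*C / (1 + K*C)
K*C = 7.04 * 4.748 = 33.42592
theta = 33.42592 / (1 + 33.42592) = 33.42592 / 34.42592
theta = 0.971

0.971


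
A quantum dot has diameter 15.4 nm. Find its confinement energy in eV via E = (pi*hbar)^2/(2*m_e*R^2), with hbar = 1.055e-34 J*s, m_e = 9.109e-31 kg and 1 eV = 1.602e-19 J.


Radius R = 15.4/2 = 7.7 nm = 7.7e-09 m
E = (pi * 1.055e-34)^2 / (2 * 9.109e-31 * (7.7e-09)^2)
E(J) = 1.017e-21
E = E(J) / 1.602e-19 = 0.0063 eV

0.0063


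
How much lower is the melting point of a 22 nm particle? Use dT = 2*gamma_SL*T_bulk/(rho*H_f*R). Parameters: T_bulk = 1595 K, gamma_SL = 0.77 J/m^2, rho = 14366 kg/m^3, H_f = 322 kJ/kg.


Radius R = 22/2 = 11 nm = 1.1e-08 m
Convert H_f = 322 kJ/kg = 322000 J/kg
dT = 2 * gamma_SL * T_bulk / (rho * H_f * R)
dT = 2 * 0.77 * 1595 / (14366 * 322000 * 1.1e-08)
dT = 48.3 K

48.3


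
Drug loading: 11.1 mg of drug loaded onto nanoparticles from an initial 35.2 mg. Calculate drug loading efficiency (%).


Drug loading efficiency = (drug loaded / drug initial) * 100
DLE = 11.1 / 35.2 * 100
DLE = 0.3153 * 100
DLE = 31.53%

31.53


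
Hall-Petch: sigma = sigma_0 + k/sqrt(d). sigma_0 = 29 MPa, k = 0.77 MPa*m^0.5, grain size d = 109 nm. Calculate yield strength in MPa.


d = 109 nm = 1.09e-07 m
sqrt(d) = 0.0003301515
Hall-Petch contribution = k / sqrt(d) = 0.77 / 0.0003301515 = 2332.3 MPa
sigma = sigma_0 + k/sqrt(d) = 29 + 2332.3 = 2361.3 MPa

2361.3


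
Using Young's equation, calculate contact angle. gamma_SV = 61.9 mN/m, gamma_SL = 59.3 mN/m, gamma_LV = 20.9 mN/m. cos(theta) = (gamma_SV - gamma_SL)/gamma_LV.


cos(theta) = (gamma_SV - gamma_SL) / gamma_LV
cos(theta) = (61.9 - 59.3) / 20.9
cos(theta) = 0.124402
theta = arccos(0.124402) = 82.85 degrees

82.85


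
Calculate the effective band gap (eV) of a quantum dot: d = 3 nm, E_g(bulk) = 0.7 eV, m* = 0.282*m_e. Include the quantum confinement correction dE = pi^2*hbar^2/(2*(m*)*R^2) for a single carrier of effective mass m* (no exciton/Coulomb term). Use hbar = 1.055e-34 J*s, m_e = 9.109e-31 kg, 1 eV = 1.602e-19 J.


Radius R = 3/2 nm = 1.5e-09 m
Confinement energy dE = pi^2 * hbar^2 / (2 * m_eff * m_e * R^2)
dE = pi^2 * (1.055e-34)^2 / (2 * 0.282 * 9.109e-31 * (1.5e-09)^2) J, divided by 1.602e-19 J/eV
dE = 0.5932 eV
Total band gap = E_g(bulk) + dE = 0.7 + 0.5932 = 1.2932 eV

1.2932


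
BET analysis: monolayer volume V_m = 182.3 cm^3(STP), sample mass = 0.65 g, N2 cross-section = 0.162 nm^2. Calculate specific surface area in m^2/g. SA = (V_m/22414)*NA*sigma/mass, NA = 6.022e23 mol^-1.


Number of moles in monolayer = V_m / 22414 = 182.3 / 22414 = 0.00813331
Number of molecules = moles * NA = 0.00813331 * 6.022e23
SA = molecules * sigma / mass
SA = (182.3 / 22414) * 6.022e23 * 0.162e-18 / 0.65
SA = 1220.7 m^2/g

1220.7


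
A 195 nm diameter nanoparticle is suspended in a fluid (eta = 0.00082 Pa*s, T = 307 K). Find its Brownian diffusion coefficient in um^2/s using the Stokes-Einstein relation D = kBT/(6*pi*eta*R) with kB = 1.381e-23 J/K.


Radius R = 195/2 = 97.5 nm = 9.75e-08 m
D = kB*T / (6*pi*eta*R)
D = 1.381e-23 * 307 / (6 * pi * 0.00082 * 9.75e-08)
D = 2.81328e-12 m^2/s = 2.813 um^2/s

2.813


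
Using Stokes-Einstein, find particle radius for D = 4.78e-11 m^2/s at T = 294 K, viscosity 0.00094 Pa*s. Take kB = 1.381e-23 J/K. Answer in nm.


Stokes-Einstein: R = kB*T / (6*pi*eta*D)
R = 1.381e-23 * 294 / (6 * pi * 0.00094 * 4.78e-11)
R = 4.79385e-09 m = 4.79 nm

4.79


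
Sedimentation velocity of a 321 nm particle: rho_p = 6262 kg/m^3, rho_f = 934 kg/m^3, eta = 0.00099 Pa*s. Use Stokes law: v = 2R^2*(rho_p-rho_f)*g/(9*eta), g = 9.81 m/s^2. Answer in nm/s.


Radius R = 321/2 nm = 1.605e-07 m
Density difference = 6262 - 934 = 5328 kg/m^3
v = 2 * R^2 * (rho_p - rho_f) * g / (9 * eta)
v = 2 * (1.605e-07)^2 * 5328 * 9.81 / (9 * 0.00099)
v = 3.02229e-07 m/s = 302.2286 nm/s

302.2286


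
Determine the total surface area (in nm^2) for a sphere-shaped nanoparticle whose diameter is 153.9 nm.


Radius r = 153.9/2 = 76.95 nm
Surface area SA = 4 * pi * r^2
SA = 4 * pi * (76.95)^2
SA = 74409.28 nm^2

74409.28


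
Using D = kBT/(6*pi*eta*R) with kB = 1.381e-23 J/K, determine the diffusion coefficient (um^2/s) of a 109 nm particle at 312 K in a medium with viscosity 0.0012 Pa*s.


Radius R = 109/2 = 54.5 nm = 5.45e-08 m
D = kB*T / (6*pi*eta*R)
D = 1.381e-23 * 312 / (6 * pi * 0.0012 * 5.45e-08)
D = 3.49518e-12 m^2/s = 3.495 um^2/s

3.495


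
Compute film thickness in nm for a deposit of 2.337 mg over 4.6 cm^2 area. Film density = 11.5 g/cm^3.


Convert: m = 2.337 mg = 2.3370e-06 kg, A = 4.6 cm^2 = 4.6000e-04 m^2, rho = 11.5 g/cm^3 = 11500 kg/m^3
t = m / (A * rho)
t = 2.3370e-06 / (4.6000e-04 * 11500)
t = 4.4178e-07 m = 441.8 nm

441.8


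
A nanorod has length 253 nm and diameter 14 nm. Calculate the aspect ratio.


Aspect ratio AR = length / diameter
AR = 253 / 14
AR = 18.07

18.07


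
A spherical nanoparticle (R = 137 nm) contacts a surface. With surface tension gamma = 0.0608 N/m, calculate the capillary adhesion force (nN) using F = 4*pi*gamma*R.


Convert radius: R = 137 nm = 1.37e-07 m
F = 4 * pi * gamma * R
F = 4 * pi * 0.0608 * 1.37e-07
F = 1.04673e-07 N = 104.6728 nN

104.6728


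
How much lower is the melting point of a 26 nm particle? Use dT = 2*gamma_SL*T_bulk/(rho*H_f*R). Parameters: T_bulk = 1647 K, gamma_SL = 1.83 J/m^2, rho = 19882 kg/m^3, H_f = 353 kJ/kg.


Radius R = 26/2 = 13 nm = 1.3e-08 m
Convert H_f = 353 kJ/kg = 353000 J/kg
dT = 2 * gamma_SL * T_bulk / (rho * H_f * R)
dT = 2 * 1.83 * 1647 / (19882 * 353000 * 1.3e-08)
dT = 66.1 K

66.1


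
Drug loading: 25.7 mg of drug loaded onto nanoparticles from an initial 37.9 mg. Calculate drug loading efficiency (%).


Drug loading efficiency = (drug loaded / drug initial) * 100
DLE = 25.7 / 37.9 * 100
DLE = 0.6781 * 100
DLE = 67.81%

67.81


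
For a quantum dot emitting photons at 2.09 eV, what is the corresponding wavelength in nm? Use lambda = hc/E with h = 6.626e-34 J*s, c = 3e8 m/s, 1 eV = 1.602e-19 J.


Convert energy: E = 2.09 eV = 2.09 * 1.602e-19 = 3.34818e-19 J
lambda = h*c / E = 6.626e-34 * 3e8 / 3.34818e-19
lambda = 5.93696e-07 m = 593.7 nm

593.7


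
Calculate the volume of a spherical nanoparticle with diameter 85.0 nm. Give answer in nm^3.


Radius r = 85.0/2 = 42.5 nm
Volume V = (4/3) * pi * r^3
V = (4/3) * pi * (42.5)^3
V = 321555.1 nm^3

321555.1


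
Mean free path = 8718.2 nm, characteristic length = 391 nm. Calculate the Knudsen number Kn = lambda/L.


Knudsen number Kn = lambda / L
Kn = 8718.2 / 391
Kn = 22.2972

22.2972


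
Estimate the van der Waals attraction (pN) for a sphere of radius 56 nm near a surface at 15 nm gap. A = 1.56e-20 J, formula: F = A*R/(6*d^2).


Convert to SI: R = 56 nm = 5.6e-08 m, d = 15 nm = 1.5e-08 m
F = A * R / (6 * d^2)
F = 1.56e-20 * 5.6e-08 / (6 * (1.5e-08)^2)
F = 6.47111e-13 N = 0.647 pN

0.647


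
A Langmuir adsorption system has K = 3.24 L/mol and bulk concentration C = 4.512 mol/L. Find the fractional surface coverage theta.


Langmuir isotherm: theta = K*C / (1 + K*C)
K*C = 3.24 * 4.512 = 14.61888
theta = 14.61888 / (1 + 14.61888) = 14.61888 / 15.61888
theta = 0.936

0.936


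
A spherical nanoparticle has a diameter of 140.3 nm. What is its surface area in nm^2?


Radius r = 140.3/2 = 70.15 nm
Surface area SA = 4 * pi * r^2
SA = 4 * pi * (70.15)^2
SA = 61839.39 nm^2

61839.39


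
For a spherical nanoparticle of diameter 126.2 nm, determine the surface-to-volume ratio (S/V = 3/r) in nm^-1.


Radius r = 126.2/2 = 63.1 nm
S/V = 3 / r = 3 / 63.1
S/V = 0.0475 nm^-1

0.0475


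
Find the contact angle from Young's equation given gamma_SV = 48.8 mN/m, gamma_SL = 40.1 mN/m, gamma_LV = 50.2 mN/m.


cos(theta) = (gamma_SV - gamma_SL) / gamma_LV
cos(theta) = (48.8 - 40.1) / 50.2
cos(theta) = 0.173307
theta = arccos(0.173307) = 80.02 degrees

80.02


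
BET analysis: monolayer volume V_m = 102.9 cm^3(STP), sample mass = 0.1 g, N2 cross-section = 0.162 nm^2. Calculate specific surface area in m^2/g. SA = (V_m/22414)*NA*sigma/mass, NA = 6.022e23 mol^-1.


Number of moles in monolayer = V_m / 22414 = 102.9 / 22414 = 0.00459088
Number of molecules = moles * NA = 0.00459088 * 6.022e23
SA = molecules * sigma / mass
SA = (102.9 / 22414) * 6.022e23 * 0.162e-18 / 0.1
SA = 4478.7 m^2/g

4478.7


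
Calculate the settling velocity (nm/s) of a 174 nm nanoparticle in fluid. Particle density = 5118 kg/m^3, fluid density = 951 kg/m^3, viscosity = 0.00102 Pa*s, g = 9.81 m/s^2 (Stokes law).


Radius R = 174/2 nm = 8.7e-08 m
Density difference = 5118 - 951 = 4167 kg/m^3
v = 2 * R^2 * (rho_p - rho_f) * g / (9 * eta)
v = 2 * (8.7e-08)^2 * 4167 * 9.81 / (9 * 0.00102)
v = 6.74091e-08 m/s = 67.4091 nm/s

67.4091


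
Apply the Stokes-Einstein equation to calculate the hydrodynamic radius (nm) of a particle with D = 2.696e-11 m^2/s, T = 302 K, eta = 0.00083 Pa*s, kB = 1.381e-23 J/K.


Stokes-Einstein: R = kB*T / (6*pi*eta*D)
R = 1.381e-23 * 302 / (6 * pi * 0.00083 * 2.696e-11)
R = 9.88784e-09 m = 9.89 nm

9.89


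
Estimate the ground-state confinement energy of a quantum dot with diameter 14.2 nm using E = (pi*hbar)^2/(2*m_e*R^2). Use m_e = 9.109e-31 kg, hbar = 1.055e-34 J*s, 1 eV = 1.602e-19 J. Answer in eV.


Radius R = 14.2/2 = 7.1 nm = 7.1e-09 m
E = (pi * 1.055e-34)^2 / (2 * 9.109e-31 * (7.1e-09)^2)
E(J) = 1.19615e-21
E = E(J) / 1.602e-19 = 0.0075 eV

0.0075


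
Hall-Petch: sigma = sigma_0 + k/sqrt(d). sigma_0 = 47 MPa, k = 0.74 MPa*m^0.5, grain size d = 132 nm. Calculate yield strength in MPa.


d = 132 nm = 1.32e-07 m
sqrt(d) = 0.000363318
Hall-Petch contribution = k / sqrt(d) = 0.74 / 0.000363318 = 2036.8 MPa
sigma = sigma_0 + k/sqrt(d) = 47 + 2036.8 = 2083.8 MPa

2083.8


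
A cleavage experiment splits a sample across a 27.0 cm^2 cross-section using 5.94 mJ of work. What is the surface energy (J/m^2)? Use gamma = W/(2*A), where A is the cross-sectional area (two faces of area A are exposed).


Convert: A = 27.0 cm^2 = 0.0027 m^2, W = 5.94 mJ = 0.00594 J
Cleaving exposes two faces of area A, so total new surface = 2*A and gamma = W / (2*A)
gamma = 0.00594 / (2 * 0.0027)
gamma = 1.1 J/m^2

1.1


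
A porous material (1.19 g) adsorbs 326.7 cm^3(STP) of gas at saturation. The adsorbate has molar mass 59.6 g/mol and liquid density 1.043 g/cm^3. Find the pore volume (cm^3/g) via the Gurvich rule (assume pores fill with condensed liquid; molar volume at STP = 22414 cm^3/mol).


Moles adsorbed n = V_ads / 22414 = 326.7 / 22414 = 1.457571e-02 mol
Liquid volume V_liq = n * M / rho_liq = 1.457571e-02 * 59.6 / 1.043 = 0.83290 cm^3
Specific pore volume V_pore = V_liq / m_sample = 0.83290 / 1.19
V_pore = 0.6999 cm^3/g

0.6999


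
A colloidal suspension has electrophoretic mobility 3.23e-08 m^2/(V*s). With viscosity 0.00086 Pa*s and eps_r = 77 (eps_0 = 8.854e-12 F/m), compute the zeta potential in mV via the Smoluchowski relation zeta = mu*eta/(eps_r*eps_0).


Smoluchowski equation: zeta = mu * eta / (eps_r * eps_0)
zeta = 3.23e-08 * 0.00086 / (77 * 8.854e-12)
zeta = 0.040745 V = 40.74 mV

40.74


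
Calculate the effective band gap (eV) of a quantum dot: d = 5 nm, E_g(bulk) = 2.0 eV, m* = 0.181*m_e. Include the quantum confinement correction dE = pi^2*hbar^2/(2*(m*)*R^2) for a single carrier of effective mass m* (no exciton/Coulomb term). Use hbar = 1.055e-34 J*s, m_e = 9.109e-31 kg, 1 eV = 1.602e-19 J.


Radius R = 5/2 nm = 2.5e-09 m
Confinement energy dE = pi^2 * hbar^2 / (2 * m_eff * m_e * R^2)
dE = pi^2 * (1.055e-34)^2 / (2 * 0.181 * 9.109e-31 * (2.5e-09)^2) J, divided by 1.602e-19 J/eV
dE = 0.3327 eV
Total band gap = E_g(bulk) + dE = 2.0 + 0.3327 = 2.3327 eV

2.3327


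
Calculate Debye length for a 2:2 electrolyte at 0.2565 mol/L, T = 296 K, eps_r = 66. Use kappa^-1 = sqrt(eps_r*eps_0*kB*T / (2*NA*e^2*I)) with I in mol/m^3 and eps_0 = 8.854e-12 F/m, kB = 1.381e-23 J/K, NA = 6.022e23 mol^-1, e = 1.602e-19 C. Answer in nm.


Ionic strength I = 0.2565 * 2^2 * 1000 = 1026 mol/m^3
kappa^-1 = sqrt(66 * 8.854e-12 * 1.381e-23 * 296 / (2 * 6.022e23 * (1.602e-19)^2 * 1026))
kappa^-1 = 0.274 nm

0.274


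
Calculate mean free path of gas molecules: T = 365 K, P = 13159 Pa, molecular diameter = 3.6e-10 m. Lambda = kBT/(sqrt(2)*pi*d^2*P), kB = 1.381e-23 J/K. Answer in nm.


Mean free path: lambda = kB*T / (sqrt(2) * pi * d^2 * P)
lambda = 1.381e-23 * 365 / (sqrt(2) * pi * (3.6e-10)^2 * 13159)
lambda = 6.65264e-07 m
lambda = 665.26 nm

665.26


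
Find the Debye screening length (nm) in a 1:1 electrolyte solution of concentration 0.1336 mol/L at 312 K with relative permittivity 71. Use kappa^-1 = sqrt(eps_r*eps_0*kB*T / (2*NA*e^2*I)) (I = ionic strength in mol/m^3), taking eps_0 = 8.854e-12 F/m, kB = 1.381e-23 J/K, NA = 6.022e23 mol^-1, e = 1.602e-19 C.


Ionic strength I = 0.1336 * 1^2 * 1000 = 133.6 mol/m^3
kappa^-1 = sqrt(71 * 8.854e-12 * 1.381e-23 * 312 / (2 * 6.022e23 * (1.602e-19)^2 * 133.6))
kappa^-1 = 0.81 nm

0.81


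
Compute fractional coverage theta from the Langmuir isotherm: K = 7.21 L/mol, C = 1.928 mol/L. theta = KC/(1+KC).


Langmuir isotherm: theta = K*C / (1 + K*C)
K*C = 7.21 * 1.928 = 13.90088
theta = 13.90088 / (1 + 13.90088) = 13.90088 / 14.90088
theta = 0.9329

0.9329


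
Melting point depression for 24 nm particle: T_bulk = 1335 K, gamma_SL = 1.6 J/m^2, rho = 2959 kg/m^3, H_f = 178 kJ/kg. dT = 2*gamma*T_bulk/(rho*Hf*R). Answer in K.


Radius R = 24/2 = 12 nm = 1.2e-08 m
Convert H_f = 178 kJ/kg = 178000 J/kg
dT = 2 * gamma_SL * T_bulk / (rho * H_f * R)
dT = 2 * 1.6 * 1335 / (2959 * 178000 * 1.2e-08)
dT = 675.9 K

675.9


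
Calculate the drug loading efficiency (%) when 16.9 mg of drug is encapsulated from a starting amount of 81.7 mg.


Drug loading efficiency = (drug loaded / drug initial) * 100
DLE = 16.9 / 81.7 * 100
DLE = 0.2069 * 100
DLE = 20.69%

20.69


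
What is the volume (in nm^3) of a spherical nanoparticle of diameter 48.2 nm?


Radius r = 48.2/2 = 24.1 nm
Volume V = (4/3) * pi * r^3
V = (4/3) * pi * (24.1)^3
V = 58632.68 nm^3

58632.68


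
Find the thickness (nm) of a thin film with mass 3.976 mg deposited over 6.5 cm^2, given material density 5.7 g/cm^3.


Convert: m = 3.976 mg = 3.9760e-06 kg, A = 6.5 cm^2 = 6.5000e-04 m^2, rho = 5.7 g/cm^3 = 5700 kg/m^3
t = m / (A * rho)
t = 3.9760e-06 / (6.5000e-04 * 5700)
t = 1.0731e-06 m = 1073.1 nm

1073.1


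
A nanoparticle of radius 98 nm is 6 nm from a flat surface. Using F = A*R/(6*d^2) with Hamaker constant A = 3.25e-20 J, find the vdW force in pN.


Convert to SI: R = 98 nm = 9.8e-08 m, d = 6 nm = 6e-09 m
F = A * R / (6 * d^2)
F = 3.25e-20 * 9.8e-08 / (6 * (6e-09)^2)
F = 1.47454e-11 N = 14.745 pN

14.745


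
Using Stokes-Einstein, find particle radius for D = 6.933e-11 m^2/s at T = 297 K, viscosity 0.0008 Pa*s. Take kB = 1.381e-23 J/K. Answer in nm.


Stokes-Einstein: R = kB*T / (6*pi*eta*D)
R = 1.381e-23 * 297 / (6 * pi * 0.0008 * 6.933e-11)
R = 3.92318e-09 m = 3.92 nm

3.92


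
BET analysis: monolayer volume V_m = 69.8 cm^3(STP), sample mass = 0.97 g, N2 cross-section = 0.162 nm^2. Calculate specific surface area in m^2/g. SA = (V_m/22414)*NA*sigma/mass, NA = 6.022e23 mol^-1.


Number of moles in monolayer = V_m / 22414 = 69.8 / 22414 = 0.00311413
Number of molecules = moles * NA = 0.00311413 * 6.022e23
SA = molecules * sigma / mass
SA = (69.8 / 22414) * 6.022e23 * 0.162e-18 / 0.97
SA = 313.2 m^2/g

313.2


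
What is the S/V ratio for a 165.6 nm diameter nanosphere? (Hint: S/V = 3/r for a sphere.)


Radius r = 165.6/2 = 82.8 nm
S/V = 3 / r = 3 / 82.8
S/V = 0.0362 nm^-1

0.0362


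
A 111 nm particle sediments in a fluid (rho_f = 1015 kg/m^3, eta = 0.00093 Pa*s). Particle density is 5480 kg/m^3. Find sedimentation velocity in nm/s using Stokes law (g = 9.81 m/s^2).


Radius R = 111/2 nm = 5.55e-08 m
Density difference = 5480 - 1015 = 4465 kg/m^3
v = 2 * R^2 * (rho_p - rho_f) * g / (9 * eta)
v = 2 * (5.55e-08)^2 * 4465 * 9.81 / (9 * 0.00093)
v = 3.2239e-08 m/s = 32.239 nm/s

32.239


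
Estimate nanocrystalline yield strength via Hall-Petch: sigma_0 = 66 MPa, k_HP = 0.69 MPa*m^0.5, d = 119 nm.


d = 119 nm = 1.19e-07 m
sqrt(d) = 0.0003449638
Hall-Petch contribution = k / sqrt(d) = 0.69 / 0.0003449638 = 2000.2 MPa
sigma = sigma_0 + k/sqrt(d) = 66 + 2000.2 = 2066.2 MPa

2066.2


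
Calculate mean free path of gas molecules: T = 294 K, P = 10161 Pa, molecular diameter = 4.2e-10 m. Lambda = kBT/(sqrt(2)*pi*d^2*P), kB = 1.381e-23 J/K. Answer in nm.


Mean free path: lambda = kB*T / (sqrt(2) * pi * d^2 * P)
lambda = 1.381e-23 * 294 / (sqrt(2) * pi * (4.2e-10)^2 * 10161)
lambda = 5.09848e-07 m
lambda = 509.85 nm

509.85


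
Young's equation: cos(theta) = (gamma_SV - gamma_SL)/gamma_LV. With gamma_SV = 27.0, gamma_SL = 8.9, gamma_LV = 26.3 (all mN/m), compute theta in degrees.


cos(theta) = (gamma_SV - gamma_SL) / gamma_LV
cos(theta) = (27.0 - 8.9) / 26.3
cos(theta) = 0.688213
theta = arccos(0.688213) = 46.51 degrees

46.51


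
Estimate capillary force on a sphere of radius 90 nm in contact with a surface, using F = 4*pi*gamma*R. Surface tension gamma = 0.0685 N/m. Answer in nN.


Convert radius: R = 90 nm = 9e-08 m
F = 4 * pi * gamma * R
F = 4 * pi * 0.0685 * 9e-08
F = 7.74717e-08 N = 77.4717 nN

77.4717


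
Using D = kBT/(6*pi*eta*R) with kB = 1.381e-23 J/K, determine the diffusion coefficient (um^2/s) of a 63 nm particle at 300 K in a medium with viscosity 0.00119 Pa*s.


Radius R = 63/2 = 31.5 nm = 3.15e-08 m
D = kB*T / (6*pi*eta*R)
D = 1.381e-23 * 300 / (6 * pi * 0.00119 * 3.15e-08)
D = 5.86349e-12 m^2/s = 5.863 um^2/s

5.863


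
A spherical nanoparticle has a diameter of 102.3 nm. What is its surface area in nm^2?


Radius r = 102.3/2 = 51.15 nm
Surface area SA = 4 * pi * r^2
SA = 4 * pi * (51.15)^2
SA = 32877.68 nm^2

32877.68


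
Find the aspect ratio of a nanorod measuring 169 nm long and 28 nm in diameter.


Aspect ratio AR = length / diameter
AR = 169 / 28
AR = 6.04

6.04


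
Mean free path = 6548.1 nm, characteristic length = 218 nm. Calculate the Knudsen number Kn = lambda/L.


Knudsen number Kn = lambda / L
Kn = 6548.1 / 218
Kn = 30.0372

30.0372


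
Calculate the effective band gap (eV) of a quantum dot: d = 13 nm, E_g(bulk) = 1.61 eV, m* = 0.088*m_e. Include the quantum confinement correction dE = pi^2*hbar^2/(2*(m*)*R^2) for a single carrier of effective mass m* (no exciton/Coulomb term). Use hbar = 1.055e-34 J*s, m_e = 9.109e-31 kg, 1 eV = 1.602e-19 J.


Radius R = 13/2 nm = 6.5e-09 m
Confinement energy dE = pi^2 * hbar^2 / (2 * m_eff * m_e * R^2)
dE = pi^2 * (1.055e-34)^2 / (2 * 0.088 * 9.109e-31 * (6.5e-09)^2) J, divided by 1.602e-19 J/eV
dE = 0.1012 eV
Total band gap = E_g(bulk) + dE = 1.61 + 0.1012 = 1.7112 eV

1.7112


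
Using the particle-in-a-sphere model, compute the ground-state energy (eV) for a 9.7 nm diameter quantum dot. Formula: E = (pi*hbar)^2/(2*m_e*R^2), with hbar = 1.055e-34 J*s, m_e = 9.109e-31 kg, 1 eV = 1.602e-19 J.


Radius R = 9.7/2 = 4.85 nm = 4.85e-09 m
E = (pi * 1.055e-34)^2 / (2 * 9.109e-31 * (4.85e-09)^2)
E(J) = 2.56342e-21
E = E(J) / 1.602e-19 = 0.016 eV

0.016


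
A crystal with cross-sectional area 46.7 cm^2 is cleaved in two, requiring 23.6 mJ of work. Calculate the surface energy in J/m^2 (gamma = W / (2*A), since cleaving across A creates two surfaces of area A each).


Convert: A = 46.7 cm^2 = 0.00467 m^2, W = 23.6 mJ = 0.0236 J
Cleaving exposes two faces of area A, so total new surface = 2*A and gamma = W / (2*A)
gamma = 0.0236 / (2 * 0.00467)
gamma = 2.527 J/m^2

2.527


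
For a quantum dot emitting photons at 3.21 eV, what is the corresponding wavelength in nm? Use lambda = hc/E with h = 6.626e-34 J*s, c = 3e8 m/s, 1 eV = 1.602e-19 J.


Convert energy: E = 3.21 eV = 3.21 * 1.602e-19 = 5.14242e-19 J
lambda = h*c / E = 6.626e-34 * 3e8 / 5.14242e-19
lambda = 3.8655e-07 m = 386.5 nm

386.5


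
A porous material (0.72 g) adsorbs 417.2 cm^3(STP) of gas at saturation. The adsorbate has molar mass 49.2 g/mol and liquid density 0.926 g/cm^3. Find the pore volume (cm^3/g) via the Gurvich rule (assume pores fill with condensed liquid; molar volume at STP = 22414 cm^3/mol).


Moles adsorbed n = V_ads / 22414 = 417.2 / 22414 = 1.861337e-02 mol
Liquid volume V_liq = n * M / rho_liq = 1.861337e-02 * 49.2 / 0.926 = 0.98896 cm^3
Specific pore volume V_pore = V_liq / m_sample = 0.98896 / 0.72
V_pore = 1.3736 cm^3/g

1.3736


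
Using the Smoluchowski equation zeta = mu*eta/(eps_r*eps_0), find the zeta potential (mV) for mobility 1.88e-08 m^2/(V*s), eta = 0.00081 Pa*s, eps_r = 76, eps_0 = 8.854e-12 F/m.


Smoluchowski equation: zeta = mu * eta / (eps_r * eps_0)
zeta = 1.88e-08 * 0.00081 / (76 * 8.854e-12)
zeta = 0.02263 V = 22.63 mV

22.63


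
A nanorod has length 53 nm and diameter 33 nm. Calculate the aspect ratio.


Aspect ratio AR = length / diameter
AR = 53 / 33
AR = 1.61

1.61


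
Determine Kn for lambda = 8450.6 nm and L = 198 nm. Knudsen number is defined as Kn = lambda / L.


Knudsen number Kn = lambda / L
Kn = 8450.6 / 198
Kn = 42.6798

42.6798


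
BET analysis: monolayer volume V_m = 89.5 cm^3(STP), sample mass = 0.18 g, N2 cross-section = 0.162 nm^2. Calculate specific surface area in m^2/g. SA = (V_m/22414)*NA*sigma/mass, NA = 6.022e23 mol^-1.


Number of moles in monolayer = V_m / 22414 = 89.5 / 22414 = 0.00399304
Number of molecules = moles * NA = 0.00399304 * 6.022e23
SA = molecules * sigma / mass
SA = (89.5 / 22414) * 6.022e23 * 0.162e-18 / 0.18
SA = 2164.1 m^2/g

2164.1


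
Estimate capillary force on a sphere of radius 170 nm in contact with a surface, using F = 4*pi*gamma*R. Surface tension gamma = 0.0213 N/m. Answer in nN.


Convert radius: R = 170 nm = 1.7e-07 m
F = 4 * pi * gamma * R
F = 4 * pi * 0.0213 * 1.7e-07
F = 4.55028e-08 N = 45.5028 nN

45.5028


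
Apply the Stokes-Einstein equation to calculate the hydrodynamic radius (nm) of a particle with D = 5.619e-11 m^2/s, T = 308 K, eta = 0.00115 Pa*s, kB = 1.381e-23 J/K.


Stokes-Einstein: R = kB*T / (6*pi*eta*D)
R = 1.381e-23 * 308 / (6 * pi * 0.00115 * 5.619e-11)
R = 3.4921e-09 m = 3.49 nm

3.49
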